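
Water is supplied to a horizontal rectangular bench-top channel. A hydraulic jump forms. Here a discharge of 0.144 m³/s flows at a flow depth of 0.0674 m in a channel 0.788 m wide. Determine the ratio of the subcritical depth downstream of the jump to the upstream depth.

q = Q/b = 0.144/0.788 = 0.183 m²/s; V₁ = q/y₁ = 2.71 m/s. Fr₁ = V₁/√(g·y₁) = 3.33.
By Bélanger, y₂/y₁ = ½[√(1 + 8Fr₁²) − 1] = ½[√89.94 − 1] = 4.24.

y₂/y₁ = 4.24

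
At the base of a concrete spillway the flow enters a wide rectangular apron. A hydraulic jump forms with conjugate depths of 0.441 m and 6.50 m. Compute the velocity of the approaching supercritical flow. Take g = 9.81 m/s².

V₁ = 22.4 m/s

For a rectangular channel the momentum equation gives q² = ½·g·y₁·y₂·(y₁ + y₂) = ½×9.81×0.441×6.50×6.94 = 97.6.
q = √97.6 = 9.88 m²/s.
V₁ = q/y₁ = 9.88/0.441 = 22.4 m/s.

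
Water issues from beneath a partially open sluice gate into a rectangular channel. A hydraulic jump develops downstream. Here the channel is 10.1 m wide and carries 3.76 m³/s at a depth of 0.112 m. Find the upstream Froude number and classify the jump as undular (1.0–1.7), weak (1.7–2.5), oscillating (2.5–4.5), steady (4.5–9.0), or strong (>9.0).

Fr₁ = 3.17; oscillating jump

q = Q/b = 3.76/10.1 = 0.372 m²/s; V₁ = q/y₁ = 3.32 m/s. Fr₁ = V₁/√(g·y₁) = 3.17.
Fr₁ = 3.17 lies in the oscillating range.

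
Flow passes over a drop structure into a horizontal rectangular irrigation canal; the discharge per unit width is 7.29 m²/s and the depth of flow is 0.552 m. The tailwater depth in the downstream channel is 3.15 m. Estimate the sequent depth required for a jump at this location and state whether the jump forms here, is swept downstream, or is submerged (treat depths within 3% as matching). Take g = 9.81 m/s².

V₁ = q/y₁ = 7.29/0.552 = 13.2 m/s. Fr₁ = V₁/√(g·y₁) = 13.2/√(9.81×0.552) = 5.68.
From the momentum equation for a rectangular channel, y₂/y₁ = ½[√(1 + 8Fr₁²) − 1] = ½[√258.7 − 1] = 7.54.
y₂ = 7.54 × 0.552 = 4.16 m.
Tailwater y_tw = 3.15 m: y_tw < y₂, so the jump is swept downstream.

y₂ = 4.16 m; the jump is swept downstream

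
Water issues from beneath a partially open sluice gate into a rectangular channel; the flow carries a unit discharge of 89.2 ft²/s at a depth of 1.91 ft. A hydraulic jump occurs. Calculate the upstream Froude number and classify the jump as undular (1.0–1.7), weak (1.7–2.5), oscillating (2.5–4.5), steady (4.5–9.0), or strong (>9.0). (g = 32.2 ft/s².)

Fr₁ = 5.96; steady jump

V₁ = q/y₁ = 89.2/1.91 = 46.7 ft/s. Fr₁ = V₁/√(g·y₁) = 46.7/√(32.2×1.91) = 5.96.
Fr₁ = 5.96 lies in the steady range.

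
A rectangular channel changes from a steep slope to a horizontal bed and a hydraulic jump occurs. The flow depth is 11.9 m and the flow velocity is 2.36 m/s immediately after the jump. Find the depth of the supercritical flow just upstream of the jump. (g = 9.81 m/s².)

y₁ = 1.04 m

Fr₂ = V₂/√(g·y₂) = 2.36/√(9.81×11.9) = 0.218.
From the momentum equation (using Fr₂), y₁/y₂ = ½[√(1 + 8Fr₂²) − 1] = ½[√1.382 − 1] = 0.0877.
y₁ = 0.0877 × 11.9 = 1.04 m.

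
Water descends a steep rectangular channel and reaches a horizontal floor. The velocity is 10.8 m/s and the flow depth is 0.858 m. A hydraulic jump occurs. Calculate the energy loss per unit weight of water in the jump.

ΔE = 2.44 m

Fr₁ = V₁/√(g·y₁) = 10.8/√(9.81×0.858) = 3.72.
Conjugate-depth relation: y₂/y₁ = ½[√(1 + 8Fr₁²) − 1] = ½[√111.9 − 1] = 4.79.
y₂ = 4.79 × 0.858 = 4.11 m.
q = V₁·y₁ = 10.8 × 0.858 = 9.27 m²/s. V₂ = q/y₂ = 9.27/4.11 = 2.26 m/s. E₁ = y₁ + V₁²/2g = 6.80 m; E₂ = y₂ + V₂²/2g = 4.37 m. ΔE = E₁ − E₂ = 2.44 m.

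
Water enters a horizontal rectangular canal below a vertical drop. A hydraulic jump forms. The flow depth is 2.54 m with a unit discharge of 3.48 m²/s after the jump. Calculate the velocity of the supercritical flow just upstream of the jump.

V₁ = 10.3 m/s

V₂ = q/y₂ = 3.48/2.54 = 1.37 m/s; Fr₂ = V₂/√(g·y₂) = 0.274.
Applying the sequent-depth relation in reverse, y₁/y₂ = ½[√(1 + 8Fr₂²) − 1] = ½[√1.603 − 1] = 0.133.
y₁ = 0.133 × 2.54 = 0.338 m.
V₁ = q/y₁ = 3.48/0.338 = 10.3 m/s.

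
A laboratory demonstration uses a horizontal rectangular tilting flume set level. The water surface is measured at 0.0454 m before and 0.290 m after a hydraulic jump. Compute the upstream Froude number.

Fr₁ = 4.86

For a rectangular channel the momentum equation gives q² = ½·g·y₁·y₂·(y₁ + y₂) = ½×9.81×0.0454×0.290×0.335 = 0.0217.
q = √0.0217 = 0.147 m²/s.
V₁ = q/y₁ = 3.24 m/s; Fr₁ = V₁/√(g·y₁) = 4.86.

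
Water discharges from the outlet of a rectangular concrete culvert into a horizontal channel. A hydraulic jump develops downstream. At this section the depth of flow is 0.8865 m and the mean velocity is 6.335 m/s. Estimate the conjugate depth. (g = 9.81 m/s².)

y₂ = 2.286 m

Fr₁ = V₁/√(g·y₁) = 6.335/√(9.81×0.8865) = 2.148.
By Bélanger, y₂/y₁ = ½[√(1 + 8Fr₁²) − 1] = ½[√37.918 − 1] = 2.579.
y₂ = 2.579 × 0.8865 = 2.286 m.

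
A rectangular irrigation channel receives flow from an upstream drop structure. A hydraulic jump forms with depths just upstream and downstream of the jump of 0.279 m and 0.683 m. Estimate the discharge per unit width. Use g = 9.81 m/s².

q = 0.948 m²/s

For a rectangular channel the momentum equation gives q² = ½·g·y₁·y₂·(y₁ + y₂) = ½×9.81×0.279×0.683×0.962 = 0.899.
q = √0.899 = 0.948 m²/s.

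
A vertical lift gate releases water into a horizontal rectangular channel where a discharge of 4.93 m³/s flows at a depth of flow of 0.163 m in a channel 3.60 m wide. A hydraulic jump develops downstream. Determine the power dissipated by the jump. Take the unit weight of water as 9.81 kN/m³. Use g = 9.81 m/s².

P = 109 kW

q = Q/b = 4.93/3.60 = 1.37 m²/s; V₁ = q/y₁ = 8.40 m/s. Fr₁ = V₁/√(g·y₁) = 6.64.
Conjugate-depth relation: y₂/y₁ = ½[√(1 + 8Fr₁²) − 1] = ½[√354.1 − 1] = 8.91.
y₂ = 8.91 × 0.163 = 1.45 m.
V₂ = q/y₂ = 1.37/1.45 = 0.943 m/s. E₁ = y₁ + V₁²/2g = 3.76 m; E₂ = y₂ + V₂²/2g = 1.50 m. ΔE = E₁ − E₂ = 2.26 m.
P = γ·Q·ΔE = 9.81 × 4.93 × 2.26 = 109 kW.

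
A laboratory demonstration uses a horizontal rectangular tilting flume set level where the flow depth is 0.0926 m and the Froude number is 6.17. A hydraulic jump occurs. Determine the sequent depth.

Fr₁ = 6.17 (given).
By Bélanger, y₂/y₁ = ½[√(1 + 8Fr₁²) − 1] = ½[√305.6 − 1] = 8.24.
y₂ = 8.24 × 0.0926 = 0.763 m.

y₂ = 0.763 m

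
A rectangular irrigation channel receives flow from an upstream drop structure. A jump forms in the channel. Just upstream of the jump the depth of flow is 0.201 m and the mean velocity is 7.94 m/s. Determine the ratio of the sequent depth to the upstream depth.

y₂/y₁ = 7.51

Fr₁ = V₁/√(g·y₁) = 7.94/√(9.81×0.201) = 5.65.
From the momentum equation for a rectangular channel, y₂/y₁ = ½[√(1 + 8Fr₁²) − 1] = ½[√256.8 − 1] = 7.51.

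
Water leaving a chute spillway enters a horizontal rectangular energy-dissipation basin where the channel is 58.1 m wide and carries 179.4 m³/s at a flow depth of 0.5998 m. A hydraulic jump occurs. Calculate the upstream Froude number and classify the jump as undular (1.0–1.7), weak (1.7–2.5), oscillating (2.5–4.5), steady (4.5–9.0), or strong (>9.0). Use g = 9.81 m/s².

Fr₁ = 2.122; weak jump

q = Q/b = 179.4/58.1 = 3.088 m²/s; V₁ = q/y₁ = 5.148 m/s. Fr₁ = V₁/√(g·y₁) = 2.122.
Fr₁ = 2.122 lies in the weak range.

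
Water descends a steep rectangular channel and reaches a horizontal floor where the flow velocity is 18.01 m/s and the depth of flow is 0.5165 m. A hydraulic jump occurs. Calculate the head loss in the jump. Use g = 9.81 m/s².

ΔE = 11.32 m

Fr₁ = V₁/√(g·y₁) = 18.01/√(9.81×0.5165) = 8.001.
From the momentum equation for a rectangular channel, y₂/y₁ = ½[√(1 + 8Fr₁²) − 1] = ½[√513.13 − 1] = 10.83.
y₂ = 10.83 × 0.5165 = 5.592 m.
Head loss: ΔE = (y₂ − y₁)³/(4y₁y₂) = (5.592 − 0.5165)³/(4×0.5165×5.592) = 130.7/11.55 = 11.32 m.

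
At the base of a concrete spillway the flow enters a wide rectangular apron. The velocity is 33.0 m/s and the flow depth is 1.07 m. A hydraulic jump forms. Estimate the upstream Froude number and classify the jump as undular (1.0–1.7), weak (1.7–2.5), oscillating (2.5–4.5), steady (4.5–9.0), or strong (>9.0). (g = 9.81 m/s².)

Fr₁ = 10.2; strong jump

Fr₁ = V₁/√(g·y₁) = 33.0/√(9.81×1.07) = 10.2.
Fr₁ = 10.2 lies in the strong range.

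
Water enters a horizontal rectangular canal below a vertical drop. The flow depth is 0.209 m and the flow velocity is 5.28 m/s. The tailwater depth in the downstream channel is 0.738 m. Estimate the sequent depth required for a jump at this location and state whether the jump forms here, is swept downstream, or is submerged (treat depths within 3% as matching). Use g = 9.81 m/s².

y₂ = 0.990 m; the jump is swept downstream

Fr₁ = V₁/√(g·y₁) = 5.28/√(9.81×0.209) = 3.69.
Conjugate-depth relation: y₂/y₁ = ½[√(1 + 8Fr₁²) − 1] = ½[√109.8 − 1] = 4.74.
y₂ = 4.74 × 0.209 = 0.990 m.
Tailwater y_tw = 0.738 m: y_tw < y₂, so the jump is swept downstream.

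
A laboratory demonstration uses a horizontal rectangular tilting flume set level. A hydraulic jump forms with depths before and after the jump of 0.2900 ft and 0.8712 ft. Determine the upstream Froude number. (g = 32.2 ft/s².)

Fr₁ = 2.452

For a rectangular channel the momentum equation gives q² = ½·g·y₁·y₂·(y₁ + y₂) = ½×32.2×0.2900×0.8712×1.161 = 4.723.
q = √4.723 = 2.173 ft²/s.
V₁ = q/y₁ = 7.494 ft/s; Fr₁ = V₁/√(g·y₁) = 2.452.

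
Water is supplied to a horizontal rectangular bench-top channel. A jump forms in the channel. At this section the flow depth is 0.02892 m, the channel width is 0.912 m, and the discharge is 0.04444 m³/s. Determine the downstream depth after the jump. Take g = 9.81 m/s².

y₂ = 0.1157 m

q = Q/b = 0.04444/0.912 = 0.04873 m²/s; V₁ = q/y₁ = 1.685 m/s. Fr₁ = V₁/√(g·y₁) = 3.163.
Sequent-depth ratio: y₂/y₁ = ½[√(1 + 8Fr₁²) − 1] = ½[√81.054 − 1] = 4.002.
y₂ = 4.002 × 0.02892 = 0.1157 m.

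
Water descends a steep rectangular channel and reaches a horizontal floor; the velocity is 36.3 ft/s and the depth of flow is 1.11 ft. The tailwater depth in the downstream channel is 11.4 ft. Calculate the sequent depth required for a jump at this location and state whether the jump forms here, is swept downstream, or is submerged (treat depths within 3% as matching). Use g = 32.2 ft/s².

Fr₁ = V₁/√(g·y₁) = 36.3/√(32.2×1.11) = 6.07.
Sequent-depth ratio: y₂/y₁ = ½[√(1 + 8Fr₁²) − 1] = ½[√295.9 − 1] = 8.10.
y₂ = 8.10 × 1.11 = 8.99 ft.
Tailwater y_tw = 11.4 ft: y_tw > y₂, so the jump is submerged.

y₂ = 8.99 ft; the jump is submerged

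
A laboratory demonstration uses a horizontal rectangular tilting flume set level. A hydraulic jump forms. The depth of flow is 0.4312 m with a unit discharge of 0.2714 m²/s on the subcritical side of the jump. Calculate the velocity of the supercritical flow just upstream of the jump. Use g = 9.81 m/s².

V₂ = q/y₂ = 0.2714/0.4312 = 0.6294 m/s; Fr₂ = V₂/√(g·y₂) = 0.3060.
Applying the sequent-depth relation in reverse, y₁/y₂ = ½[√(1 + 8Fr₂²) − 1] = ½[√1.7492 − 1] = 0.1613.
y₁ = 0.1613 × 0.4312 = 0.06955 m.
V₁ = q/y₁ = 0.2714/0.06955 = 3.902 m/s.

V₁ = 3.902 m/s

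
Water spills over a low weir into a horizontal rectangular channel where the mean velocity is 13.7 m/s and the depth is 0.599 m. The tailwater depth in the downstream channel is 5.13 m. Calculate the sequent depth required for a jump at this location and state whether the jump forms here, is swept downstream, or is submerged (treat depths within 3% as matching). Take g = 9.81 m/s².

y₂ = 4.50 m; the jump is submerged

Fr₁ = V₁/√(g·y₁) = 13.7/√(9.81×0.599) = 5.65.
By Bélanger, y₂/y₁ = ½[√(1 + 8Fr₁²) − 1] = ½[√256.5 − 1] = 7.51.
y₂ = 7.51 × 0.599 = 4.50 m.
Tailwater y_tw = 5.13 m: y_tw > y₂, so the jump is submerged.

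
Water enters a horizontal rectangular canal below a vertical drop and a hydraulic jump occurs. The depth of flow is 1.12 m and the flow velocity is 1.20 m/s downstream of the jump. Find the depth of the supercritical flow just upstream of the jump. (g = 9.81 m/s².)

y₁ = 0.242 m

Fr₂ = V₂/√(g·y₂) = 1.20/√(9.81×1.12) = 0.362.
The Bélanger relation is symmetric: y₁/y₂ = ½[√(1 + 8Fr₂²) − 1] = ½[√2.048 − 1] = 0.216.
y₁ = 0.216 × 1.12 = 0.242 m.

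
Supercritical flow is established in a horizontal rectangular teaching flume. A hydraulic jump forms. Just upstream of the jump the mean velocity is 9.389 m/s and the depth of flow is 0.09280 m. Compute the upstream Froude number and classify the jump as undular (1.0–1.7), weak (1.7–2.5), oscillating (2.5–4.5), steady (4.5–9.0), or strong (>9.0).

Fr₁ = V₁/√(g·y₁) = 9.389/√(9.81×0.09280) = 9.840.
Fr₁ = 9.840 lies in the strong range.

Fr₁ = 9.840; strong jump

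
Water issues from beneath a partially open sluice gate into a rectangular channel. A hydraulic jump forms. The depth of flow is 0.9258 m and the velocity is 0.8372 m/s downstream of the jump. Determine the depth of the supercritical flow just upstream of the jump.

y₁ = 0.1258 m

Fr₂ = V₂/√(g·y₂) = 0.8372/√(9.81×0.9258) = 0.2778.
Applying the sequent-depth relation in reverse, y₁/y₂ = ½[√(1 + 8Fr₂²) − 1] = ½[√1.6174 − 1] = 0.1359.
y₁ = 0.1359 × 0.9258 = 0.1258 m.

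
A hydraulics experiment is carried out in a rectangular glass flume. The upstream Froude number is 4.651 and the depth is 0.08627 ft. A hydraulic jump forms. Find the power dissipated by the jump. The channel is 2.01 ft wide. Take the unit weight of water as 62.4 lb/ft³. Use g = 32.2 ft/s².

Fr₁ = 4.651 (given).
By Bélanger, y₂/y₁ = ½[√(1 + 8Fr₁²) − 1] = ½[√174.05 − 1] = 6.096.
y₂ = 6.096 × 0.08627 = 0.5259 ft.
Head loss: ΔE = (y₂ − y₁)³/(4y₁y₂) = (0.5259 − 0.08627)³/(4×0.08627×0.5259) = 0.08499/0.1815 = 0.4683 ft.
V₁ = Fr₁·√(g·y₁) = 4.651×√(32.2×0.08627) = 7.752 ft/s; q = V₁·y₁ = 0.6688 ft²/s. Q = q·b = 0.6688 × 2.01 = 1.344 cfs. P = γ·Q·ΔE/550 = 62.4 × 1.344 × 0.4683 / 550 = 0.07142 hp.

P = 0.07142 hp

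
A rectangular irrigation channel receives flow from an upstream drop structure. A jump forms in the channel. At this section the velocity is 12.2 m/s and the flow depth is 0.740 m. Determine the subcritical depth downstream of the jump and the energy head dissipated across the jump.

y₂ = 4.38 m; ΔE = 3.73 m

Fr₁ = V₁/√(g·y₁) = 12.2/√(9.81×0.740) = 4.53.
Conjugate-depth relation: y₂/y₁ = ½[√(1 + 8Fr₁²) − 1] = ½[√165.0 − 1] = 5.92.
y₂ = 5.92 × 0.740 = 4.38 m.
Head loss: ΔE = (y₂ − y₁)³/(4y₁y₂) = (4.38 − 0.740)³/(4×0.740×4.38) = 48.4/13.0 = 3.73 m.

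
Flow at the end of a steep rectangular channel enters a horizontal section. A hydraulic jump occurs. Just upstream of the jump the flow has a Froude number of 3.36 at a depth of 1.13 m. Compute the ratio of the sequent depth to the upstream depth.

Fr₁ = 3.36 (given).
Conjugate-depth relation: y₂/y₁ = ½[√(1 + 8Fr₁²) − 1] = ½[√91.32 − 1] = 4.28.

y₂/y₁ = 4.28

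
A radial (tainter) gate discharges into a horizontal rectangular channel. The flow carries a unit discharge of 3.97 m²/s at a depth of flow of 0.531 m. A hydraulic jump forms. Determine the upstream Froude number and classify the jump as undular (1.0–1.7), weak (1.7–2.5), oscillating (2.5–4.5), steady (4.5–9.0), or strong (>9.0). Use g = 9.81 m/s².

Fr₁ = 3.28; oscillating jump

V₁ = q/y₁ = 3.97/0.531 = 7.48 m/s. Fr₁ = V₁/√(g·y₁) = 7.48/√(9.81×0.531) = 3.28.
Fr₁ = 3.28 lies in the oscillating range.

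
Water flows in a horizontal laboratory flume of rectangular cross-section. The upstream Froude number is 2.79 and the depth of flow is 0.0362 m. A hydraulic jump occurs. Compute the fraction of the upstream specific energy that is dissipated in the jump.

ΔE/E₁ = 0.223 (22.3%)

Fr₁ = 2.79 (given).
From the momentum equation for a rectangular channel, y₂/y₁ = ½[√(1 + 8Fr₁²) − 1] = ½[√63.27 − 1] = 3.48.
y₂ = 3.48 × 0.0362 = 0.126 m.
E₁ = y₁(1 + Fr₁²/2) = 0.0362×(1 + 2.79²/2) = 0.177 m. ΔE = (y₂ − y₁)³/(4y₁y₂) = 0.0396 m. ΔE/E₁ = 0.0396/0.177 = 0.223.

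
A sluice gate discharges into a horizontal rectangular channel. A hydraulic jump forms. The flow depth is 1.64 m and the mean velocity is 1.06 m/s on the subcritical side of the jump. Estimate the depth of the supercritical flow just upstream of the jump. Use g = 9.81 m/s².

Fr₂ = V₂/√(g·y₂) = 1.06/√(9.81×1.64) = 0.264.
From the momentum equation (using Fr₂), y₁/y₂ = ½[√(1 + 8Fr₂²) − 1] = ½[√1.559 − 1] = 0.124.
y₁ = 0.124 × 1.64 = 0.204 m.

y₁ = 0.204 m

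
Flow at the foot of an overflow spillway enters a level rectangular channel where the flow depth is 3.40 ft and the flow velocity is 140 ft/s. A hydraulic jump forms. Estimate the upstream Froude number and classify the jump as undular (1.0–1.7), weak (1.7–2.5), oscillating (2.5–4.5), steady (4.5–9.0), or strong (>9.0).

Fr₁ = V₁/√(g·y₁) = 140/√(32.2×3.40) = 13.4.
Fr₁ = 13.4 lies in the strong range.

Fr₁ = 13.4; strong jump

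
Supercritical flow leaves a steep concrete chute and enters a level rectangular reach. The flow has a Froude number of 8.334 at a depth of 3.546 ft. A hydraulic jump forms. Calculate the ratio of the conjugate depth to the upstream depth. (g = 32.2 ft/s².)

y₂/y₁ = 11.30

Fr₁ = 8.334 (given).
From the momentum equation for a rectangular channel, y₂/y₁ = ½[√(1 + 8Fr₁²) − 1] = ½[√556.64 − 1] = 11.30.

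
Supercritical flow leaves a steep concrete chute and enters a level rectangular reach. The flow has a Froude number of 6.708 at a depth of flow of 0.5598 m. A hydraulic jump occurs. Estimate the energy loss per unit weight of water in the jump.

Fr₁ = 6.708 (given).
From the momentum equation for a rectangular channel, y₂/y₁ = ½[√(1 + 8Fr₁²) − 1] = ½[√360.98 − 1] = 9.000.
y₂ = 9.000 × 0.5598 = 5.038 m.
Head loss: ΔE = (y₂ − y₁)³/(4y₁y₂) = (5.038 − 0.5598)³/(4×0.5598×5.038) = 89.81/11.28 = 7.961 m.

ΔE = 7.961 m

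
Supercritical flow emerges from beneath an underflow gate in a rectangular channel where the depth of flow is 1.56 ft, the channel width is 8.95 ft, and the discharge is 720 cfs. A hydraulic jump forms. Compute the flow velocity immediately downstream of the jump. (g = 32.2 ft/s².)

q = Q/b = 720/8.95 = 80.4 ft²/s; V₁ = q/y₁ = 51.6 ft/s. Fr₁ = V₁/√(g·y₁) = 7.28.
Conjugate-depth relation: y₂/y₁ = ½[√(1 + 8Fr₁²) − 1] = ½[√424.5 − 1] = 9.80.
y₂ = 9.80 × 1.56 = 15.3 ft.
V₂ = q/y₂ = 80.4/15.3 = 5.26 ft/s.

V₂ = 5.26 ft/s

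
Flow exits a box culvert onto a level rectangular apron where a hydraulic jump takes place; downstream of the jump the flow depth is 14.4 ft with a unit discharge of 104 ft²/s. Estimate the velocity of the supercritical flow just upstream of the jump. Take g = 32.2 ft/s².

V₂ = q/y₂ = 104/14.4 = 7.22 ft/s; Fr₂ = V₂/√(g·y₂) = 0.335.
Applying the sequent-depth relation in reverse, y₁/y₂ = ½[√(1 + 8Fr₂²) − 1] = ½[√1.900 − 1] = 0.189.
y₁ = 0.189 × 14.4 = 2.72 ft.
V₁ = q/y₁ = 104/2.72 = 38.2 ft/s.

V₁ = 38.2 ft/s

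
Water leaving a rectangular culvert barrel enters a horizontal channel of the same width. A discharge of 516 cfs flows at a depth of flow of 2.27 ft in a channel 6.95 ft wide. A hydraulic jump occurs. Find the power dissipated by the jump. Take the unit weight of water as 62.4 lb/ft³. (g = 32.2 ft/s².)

q = Q/b = 516/6.95 = 74.2 ft²/s; V₁ = q/y₁ = 32.7 ft/s. Fr₁ = V₁/√(g·y₁) = 3.83.
Conjugate-depth relation: y₂/y₁ = ½[√(1 + 8Fr₁²) − 1] = ½[√118.1 − 1] = 4.93.
y₂ = 4.93 × 2.27 = 11.2 ft.
V₂ = q/y₂ = 74.2/11.2 = 6.63 ft/s. E₁ = y₁ + V₁²/2g = 18.9 ft; E₂ = y₂ + V₂²/2g = 11.9 ft. ΔE = E₁ − E₂ = 7.00 ft.
P = γ·Q·ΔE/550 = 62.4 × 516 × 7.00 / 550 = 410 hp.

P = 410 hp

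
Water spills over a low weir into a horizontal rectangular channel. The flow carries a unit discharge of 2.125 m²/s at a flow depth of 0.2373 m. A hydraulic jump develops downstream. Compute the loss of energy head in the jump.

ΔE = 2.403 m

V₁ = q/y₁ = 2.125/0.2373 = 8.955 m/s. Fr₁ = V₁/√(g·y₁) = 8.955/√(9.81×0.2373) = 5.869.
Conjugate-depth relation: y₂/y₁ = ½[√(1 + 8Fr₁²) − 1] = ½[√276.58 − 1] = 7.815.
y₂ = 7.815 × 0.2373 = 1.855 m.
Head loss: ΔE = (y₂ − y₁)³/(4y₁y₂) = (1.855 − 0.2373)³/(4×0.2373×1.855) = 4.230/1.760 = 2.403 m.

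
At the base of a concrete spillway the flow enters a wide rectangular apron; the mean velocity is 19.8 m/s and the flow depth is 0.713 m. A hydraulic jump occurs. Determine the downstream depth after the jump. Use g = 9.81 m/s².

Fr₁ = V₁/√(g·y₁) = 19.8/√(9.81×0.713) = 7.49.
Conjugate-depth relation: y₂/y₁ = ½[√(1 + 8Fr₁²) − 1] = ½[√449.4 − 1] = 10.1.
y₂ = 10.1 × 0.713 = 7.20 m.

y₂ = 7.20 m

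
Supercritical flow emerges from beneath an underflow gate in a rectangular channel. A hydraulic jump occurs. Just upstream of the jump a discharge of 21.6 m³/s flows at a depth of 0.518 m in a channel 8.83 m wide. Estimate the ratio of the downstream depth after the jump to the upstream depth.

q = Q/b = 21.6/8.83 = 2.45 m²/s; V₁ = q/y₁ = 4.72 m/s. Fr₁ = V₁/√(g·y₁) = 2.09.
Conjugate-depth relation: y₂/y₁ = ½[√(1 + 8Fr₁²) − 1] = ½[√36.11 − 1] = 2.50.

y₂/y₁ = 2.50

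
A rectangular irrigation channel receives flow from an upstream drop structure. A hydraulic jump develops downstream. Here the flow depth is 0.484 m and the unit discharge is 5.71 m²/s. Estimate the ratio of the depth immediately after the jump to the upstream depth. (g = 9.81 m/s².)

V₁ = q/y₁ = 5.71/0.484 = 11.8 m/s. Fr₁ = V₁/√(g·y₁) = 11.8/√(9.81×0.484) = 5.41.
By Bélanger, y₂/y₁ = ½[√(1 + 8Fr₁²) − 1] = ½[√235.5 − 1] = 7.17.

y₂/y₁ = 7.17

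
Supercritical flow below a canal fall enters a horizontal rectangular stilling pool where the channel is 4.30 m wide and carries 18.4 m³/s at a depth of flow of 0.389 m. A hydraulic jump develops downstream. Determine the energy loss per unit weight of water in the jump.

q = Q/b = 18.4/4.30 = 4.28 m²/s; V₁ = q/y₁ = 11.0 m/s. Fr₁ = V₁/√(g·y₁) = 5.63.
Conjugate-depth relation: y₂/y₁ = ½[√(1 + 8Fr₁²) − 1] = ½[√254.7 − 1] = 7.48.
y₂ = 7.48 × 0.389 = 2.91 m.
Head loss: ΔE = (y₂ − y₁)³/(4y₁y₂) = (2.91 − 0.389)³/(4×0.389×2.91) = 16.0/4.53 = 3.54 m.

ΔE = 3.54 m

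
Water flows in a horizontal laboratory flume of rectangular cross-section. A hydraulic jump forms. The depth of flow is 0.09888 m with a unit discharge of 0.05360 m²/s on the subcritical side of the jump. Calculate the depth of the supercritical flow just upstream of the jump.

y₁ = 0.04204 m

V₂ = q/y₂ = 0.05360/0.09888 = 0.5421 m/s; Fr₂ = V₂/√(g·y₂) = 0.5504.
Since the conjugate-depth ratio holds either way, y₁/y₂ = ½[√(1 + 8Fr₂²) − 1] = ½[√3.4234 − 1] = 0.4251.
y₁ = 0.4251 × 0.09888 = 0.04204 m.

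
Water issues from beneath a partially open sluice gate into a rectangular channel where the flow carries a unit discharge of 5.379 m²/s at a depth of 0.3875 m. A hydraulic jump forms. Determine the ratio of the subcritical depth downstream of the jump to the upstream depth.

V₁ = q/y₁ = 5.379/0.3875 = 13.88 m/s. Fr₁ = V₁/√(g·y₁) = 13.88/√(9.81×0.3875) = 7.120.
From the momentum equation for a rectangular channel, y₂/y₁ = ½[√(1 + 8Fr₁²) − 1] = ½[√406.52 − 1] = 9.581.

y₂/y₁ = 9.581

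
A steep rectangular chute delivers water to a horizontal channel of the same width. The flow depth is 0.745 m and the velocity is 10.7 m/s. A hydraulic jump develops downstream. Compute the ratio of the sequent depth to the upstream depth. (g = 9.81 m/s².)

y₂/y₁ = 5.12

Fr₁ = V₁/√(g·y₁) = 10.7/√(9.81×0.745) = 3.96.
By Bélanger, y₂/y₁ = ½[√(1 + 8Fr₁²) − 1] = ½[√126.3 − 1] = 5.12.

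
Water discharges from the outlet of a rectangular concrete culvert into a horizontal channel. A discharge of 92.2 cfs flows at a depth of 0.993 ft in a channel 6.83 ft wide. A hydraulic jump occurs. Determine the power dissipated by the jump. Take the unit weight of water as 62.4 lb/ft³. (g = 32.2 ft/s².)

q = Q/b = 92.2/6.83 = 13.5 ft²/s; V₁ = q/y₁ = 13.6 ft/s. Fr₁ = V₁/√(g·y₁) = 2.40.
Conjugate-depth relation: y₂/y₁ = ½[√(1 + 8Fr₁²) − 1] = ½[√47.24 − 1] = 2.94.
y₂ = 2.94 × 0.993 = 2.92 ft.
Head loss: ΔE = (y₂ − y₁)³/(4y₁y₂) = (2.92 − 0.993)³/(4×0.993×2.92) = 7.11/11.6 = 0.614 ft.
P = γ·Q·ΔE/550 = 62.4 × 92.2 × 0.614 / 550 = 6.42 hp.

P = 6.42 hp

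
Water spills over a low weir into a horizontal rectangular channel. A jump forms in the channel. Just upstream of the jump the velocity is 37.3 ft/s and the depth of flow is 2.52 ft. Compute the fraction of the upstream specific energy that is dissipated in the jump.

ΔE/E₁ = 0.407 (40.7%)

Fr₁ = V₁/√(g·y₁) = 37.3/√(32.2×2.52) = 4.14.
Conjugate-depth relation: y₂/y₁ = ½[√(1 + 8Fr₁²) − 1] = ½[√138.2 − 1] = 5.38.
y₂ = 5.38 × 2.52 = 13.6 ft.
E₁ = y₁ + V₁²/2g = 24.1 ft. ΔE = (y₂ − y₁)³/(4y₁y₂) = 9.83 ft. ΔE/E₁ = 9.83/24.1 = 0.407.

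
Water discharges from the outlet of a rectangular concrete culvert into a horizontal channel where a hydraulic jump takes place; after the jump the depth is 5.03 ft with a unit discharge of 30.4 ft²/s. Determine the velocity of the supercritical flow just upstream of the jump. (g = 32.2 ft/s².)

V₁ = 17.9 ft/s

V₂ = q/y₂ = 30.4/5.03 = 6.04 ft/s; Fr₂ = V₂/√(g·y₂) = 0.475.
Since the conjugate-depth ratio holds either way, y₁/y₂ = ½[√(1 + 8Fr₂²) − 1] = ½[√2.804 − 1] = 0.337.
y₁ = 0.337 × 5.03 = 1.70 ft.
V₁ = q/y₁ = 30.4/1.70 = 17.9 ft/s.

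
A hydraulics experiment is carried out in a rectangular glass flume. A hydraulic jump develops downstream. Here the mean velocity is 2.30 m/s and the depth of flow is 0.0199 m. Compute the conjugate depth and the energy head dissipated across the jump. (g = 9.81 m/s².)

Fr₁ = V₁/√(g·y₁) = 2.30/√(9.81×0.0199) = 5.21.
Bélanger equation: y₂/y₁ = ½[√(1 + 8Fr₁²) − 1] = ½[√217.8 − 1] = 6.88.
y₂ = 6.88 × 0.0199 = 0.137 m.
q = V₁·y₁ = 2.30 × 0.0199 = 0.0458 m²/s. V₂ = q/y₂ = 0.0458/0.137 = 0.334 m/s. E₁ = y₁ + V₁²/2g = 0.290 m; E₂ = y₂ + V₂²/2g = 0.143 m. ΔE = E₁ − E₂ = 0.147 m.

y₂ = 0.137 m; ΔE = 0.147 m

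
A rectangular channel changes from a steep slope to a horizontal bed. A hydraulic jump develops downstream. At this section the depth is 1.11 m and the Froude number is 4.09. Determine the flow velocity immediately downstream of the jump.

V₂ = 2.54 m/s

Fr₁ = 4.09 (given).
From the momentum equation for a rectangular channel, y₂/y₁ = ½[√(1 + 8Fr₁²) − 1] = ½[√134.8 − 1] = 5.31.
y₂ = 5.31 × 1.11 = 5.89 m.
V₁ = Fr₁·√(g·y₁) = 4.09×√(9.81×1.11) = 13.5 m/s; q = V₁·y₁ = 15.0 m²/s.
V₂ = q/y₂ = 15.0/5.89 = 2.54 m/s.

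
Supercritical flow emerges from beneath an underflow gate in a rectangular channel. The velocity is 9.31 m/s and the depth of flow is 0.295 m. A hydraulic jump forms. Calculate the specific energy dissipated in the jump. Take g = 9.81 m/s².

Fr₁ = V₁/√(g·y₁) = 9.31/√(9.81×0.295) = 5.47.
Sequent-depth ratio: y₂/y₁ = ½[√(1 + 8Fr₁²) − 1] = ½[√240.6 − 1] = 7.26.
y₂ = 7.26 × 0.295 = 2.14 m.
q = V₁·y₁ = 9.31 × 0.295 = 2.75 m²/s. V₂ = q/y₂ = 2.75/2.14 = 1.28 m/s. E₁ = y₁ + V₁²/2g = 4.71 m; E₂ = y₂ + V₂²/2g = 2.22 m. ΔE = E₁ − E₂ = 2.49 m.

ΔE = 2.49 m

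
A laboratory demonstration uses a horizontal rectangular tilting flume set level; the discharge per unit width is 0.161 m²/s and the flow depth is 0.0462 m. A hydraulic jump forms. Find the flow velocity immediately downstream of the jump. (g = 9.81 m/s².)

V₂ = 0.510 m/s

V₁ = q/y₁ = 0.161/0.0462 = 3.48 m/s. Fr₁ = V₁/√(g·y₁) = 3.48/√(9.81×0.0462) = 5.18.
From the momentum equation for a rectangular channel, y₂/y₁ = ½[√(1 + 8Fr₁²) − 1] = ½[√215.4 − 1] = 6.84.
y₂ = 6.84 × 0.0462 = 0.316 m.
V₂ = q/y₂ = 0.161/0.316 = 0.510 m/s.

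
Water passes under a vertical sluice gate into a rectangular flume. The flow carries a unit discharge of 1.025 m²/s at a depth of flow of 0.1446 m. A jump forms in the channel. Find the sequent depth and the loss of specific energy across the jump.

V₁ = q/y₁ = 1.025/0.1446 = 7.089 m/s. Fr₁ = V₁/√(g·y₁) = 7.089/√(9.81×0.1446) = 5.952.
Conjugate-depth relation: y₂/y₁ = ½[√(1 + 8Fr₁²) − 1] = ½[√284.38 − 1] = 7.932.
y₂ = 7.932 × 0.1446 = 1.147 m.
Head loss: ΔE = (y₂ − y₁)³/(4y₁y₂) = (1.147 − 0.1446)³/(4×0.1446×1.147) = 1.007/0.6634 = 1.518 m.

y₂ = 1.147 m; ΔE = 1.518 m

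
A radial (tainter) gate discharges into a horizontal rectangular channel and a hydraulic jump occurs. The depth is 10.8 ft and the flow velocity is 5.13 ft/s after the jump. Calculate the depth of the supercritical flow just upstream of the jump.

y₁ = 1.44 ft

Fr₂ = V₂/√(g·y₂) = 5.13/√(32.2×10.8) = 0.275.
Applying the sequent-depth relation in reverse, y₁/y₂ = ½[√(1 + 8Fr₂²) − 1] = ½[√1.605 − 1] = 0.134.
y₁ = 0.134 × 10.8 = 1.44 ft.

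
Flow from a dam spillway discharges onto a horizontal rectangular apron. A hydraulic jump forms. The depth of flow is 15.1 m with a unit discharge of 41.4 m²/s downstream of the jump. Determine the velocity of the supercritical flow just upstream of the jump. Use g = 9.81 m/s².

V₁ = 29.5 m/s

V₂ = q/y₂ = 41.4/15.1 = 2.74 m/s; Fr₂ = V₂/√(g·y₂) = 0.225.
From the momentum equation (using Fr₂), y₁/y₂ = ½[√(1 + 8Fr₂²) − 1] = ½[√1.406 − 1] = 0.0929.
y₁ = 0.0929 × 15.1 = 1.40 m.
V₁ = q/y₁ = 41.4/1.40 = 29.5 m/s.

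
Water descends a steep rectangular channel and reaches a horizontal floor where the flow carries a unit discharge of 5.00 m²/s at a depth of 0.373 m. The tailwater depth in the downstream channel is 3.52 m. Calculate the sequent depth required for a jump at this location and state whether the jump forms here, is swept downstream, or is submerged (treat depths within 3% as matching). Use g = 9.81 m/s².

V₁ = q/y₁ = 5.00/0.373 = 13.4 m/s. Fr₁ = V₁/√(g·y₁) = 13.4/√(9.81×0.373) = 7.01.
Sequent-depth ratio: y₂/y₁ = ½[√(1 + 8Fr₁²) − 1] = ½[√393.9 − 1] = 9.42.
y₂ = 9.42 × 0.373 = 3.51 m.
Tailwater y_tw = 3.52 m: y_tw ≈ y₂, so the jump forms here.

y₂ = 3.51 m; the jump forms here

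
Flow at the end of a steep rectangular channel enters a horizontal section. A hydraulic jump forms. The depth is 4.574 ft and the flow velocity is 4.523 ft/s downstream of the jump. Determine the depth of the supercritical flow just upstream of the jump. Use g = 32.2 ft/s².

y₁ = 1.036 ft

Fr₂ = V₂/√(g·y₂) = 4.523/√(32.2×4.574) = 0.3727.
Since the conjugate-depth ratio holds either way, y₁/y₂ = ½[√(1 + 8Fr₂²) − 1] = ½[√2.1112 − 1] = 0.2265.
y₁ = 0.2265 × 4.574 = 1.036 ft.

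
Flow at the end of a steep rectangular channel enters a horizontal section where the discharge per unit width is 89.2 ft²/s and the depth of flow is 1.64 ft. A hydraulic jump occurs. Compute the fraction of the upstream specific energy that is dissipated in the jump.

V₁ = q/y₁ = 89.2/1.64 = 54.4 ft/s. Fr₁ = V₁/√(g·y₁) = 54.4/√(32.2×1.64) = 7.48.
Bélanger equation: y₂/y₁ = ½[√(1 + 8Fr₁²) − 1] = ½[√449.2 − 1] = 10.1.
y₂ = 10.1 × 1.64 = 16.6 ft.
E₁ = y₁ + V₁²/2g = 47.6 ft. ΔE = (y₂ − y₁)³/(4y₁y₂) = 30.6 ft. ΔE/E₁ = 30.6/47.6 = 0.642.

ΔE/E₁ = 0.642 (64.2%)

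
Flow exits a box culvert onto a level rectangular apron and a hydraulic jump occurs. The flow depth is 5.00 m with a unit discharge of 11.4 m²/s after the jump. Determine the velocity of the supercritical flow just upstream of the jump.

V₁ = 12.7 m/s

V₂ = q/y₂ = 11.4/5.00 = 2.28 m/s; Fr₂ = V₂/√(g·y₂) = 0.326.
Since the conjugate-depth ratio holds either way, y₁/y₂ = ½[√(1 + 8Fr₂²) − 1] = ½[√1.848 − 1] = 0.180.
y₁ = 0.180 × 5.00 = 0.898 m.
V₁ = q/y₁ = 11.4/0.898 = 12.7 m/s.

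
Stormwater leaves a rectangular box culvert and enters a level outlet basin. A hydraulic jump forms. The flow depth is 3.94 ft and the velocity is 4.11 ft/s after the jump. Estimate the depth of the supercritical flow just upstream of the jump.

Fr₂ = V₂/√(g·y₂) = 4.11/√(32.2×3.94) = 0.365.
The Bélanger relation is symmetric: y₁/y₂ = ½[√(1 + 8Fr₂²) − 1] = ½[√2.065 − 1] = 0.219.
y₁ = 0.219 × 3.94 = 0.861 ft.

y₁ = 0.861 ft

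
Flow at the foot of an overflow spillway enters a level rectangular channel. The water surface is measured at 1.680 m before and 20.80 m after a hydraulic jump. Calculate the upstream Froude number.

For a rectangular channel the momentum equation gives q² = ½·g·y₁·y₂·(y₁ + y₂) = ½×9.81×1.680×20.80×22.48 = 3853.
q = √3853 = 62.07 m²/s.
V₁ = q/y₁ = 36.95 m/s; Fr₁ = V₁/√(g·y₁) = 9.101.

Fr₁ = 9.101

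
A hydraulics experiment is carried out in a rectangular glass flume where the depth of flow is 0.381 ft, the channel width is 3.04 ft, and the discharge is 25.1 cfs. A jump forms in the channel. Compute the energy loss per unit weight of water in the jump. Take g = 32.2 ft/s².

q = Q/b = 25.1/3.04 = 8.26 ft²/s; V₁ = q/y₁ = 21.7 ft/s. Fr₁ = V₁/√(g·y₁) = 6.19.
Conjugate-depth relation: y₂/y₁ = ½[√(1 + 8Fr₁²) − 1] = ½[√307.2 − 1] = 8.26.
y₂ = 8.26 × 0.381 = 3.15 ft.
V₂ = q/y₂ = 8.26/3.15 = 2.62 ft/s. E₁ = y₁ + V₁²/2g = 7.67 ft; E₂ = y₂ + V₂²/2g = 3.26 ft. ΔE = E₁ − E₂ = 4.42 ft.

ΔE = 4.42 ft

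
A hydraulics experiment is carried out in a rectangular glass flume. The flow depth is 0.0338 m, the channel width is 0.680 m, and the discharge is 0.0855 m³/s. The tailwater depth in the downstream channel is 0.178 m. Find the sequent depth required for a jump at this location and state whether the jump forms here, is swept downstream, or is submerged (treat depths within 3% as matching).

q = Q/b = 0.0855/0.680 = 0.126 m²/s; V₁ = q/y₁ = 3.72 m/s. Fr₁ = V₁/√(g·y₁) = 6.46.
Bélanger equation: y₂/y₁ = ½[√(1 + 8Fr₁²) − 1] = ½[√334.9 − 1] = 8.65.
y₂ = 8.65 × 0.0338 = 0.292 m.
Tailwater y_tw = 0.178 m: y_tw < y₂, so the jump is swept downstream.

y₂ = 0.292 m; the jump is swept downstream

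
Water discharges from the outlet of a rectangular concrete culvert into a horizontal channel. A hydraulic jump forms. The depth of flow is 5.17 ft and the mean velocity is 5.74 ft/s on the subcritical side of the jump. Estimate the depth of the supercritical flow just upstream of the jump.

Fr₂ = V₂/√(g·y₂) = 5.74/√(32.2×5.17) = 0.445.
From the momentum equation (using Fr₂), y₁/y₂ = ½[√(1 + 8Fr₂²) − 1] = ½[√2.583 − 1] = 0.304.
y₁ = 0.304 × 5.17 = 1.57 ft.

y₁ = 1.57 ft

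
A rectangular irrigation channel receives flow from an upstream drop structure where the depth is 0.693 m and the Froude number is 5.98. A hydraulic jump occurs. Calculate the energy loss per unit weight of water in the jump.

Fr₁ = 5.98 (given).
Sequent-depth ratio: y₂/y₁ = ½[√(1 + 8Fr₁²) − 1] = ½[√287.1 − 1] = 7.97.
y₂ = 7.97 × 0.693 = 5.52 m.
Head loss: ΔE = (y₂ − y₁)³/(4y₁y₂) = (5.52 − 0.693)³/(4×0.693×5.52) = 113/15.3 = 7.36 m.

ΔE = 7.36 m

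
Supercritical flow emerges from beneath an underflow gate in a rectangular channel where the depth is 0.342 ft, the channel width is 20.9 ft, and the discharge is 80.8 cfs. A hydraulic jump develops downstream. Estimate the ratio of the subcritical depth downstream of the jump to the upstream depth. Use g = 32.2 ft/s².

y₂/y₁ = 4.34

q = Q/b = 80.8/20.9 = 3.87 ft²/s; V₁ = q/y₁ = 11.3 ft/s. Fr₁ = V₁/√(g·y₁) = 3.41.
Conjugate-depth relation: y₂/y₁ = ½[√(1 + 8Fr₁²) − 1] = ½[√93.83 − 1] = 4.34.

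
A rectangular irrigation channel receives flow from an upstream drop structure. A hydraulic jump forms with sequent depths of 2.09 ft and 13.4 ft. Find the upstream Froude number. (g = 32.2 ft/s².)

Fr₁ = 4.87

For a rectangular channel the momentum equation gives q² = ½·g·y₁·y₂·(y₁ + y₂) = ½×32.2×2.09×13.4×15.5 = 6984.
q = √6984 = 83.6 ft²/s.
V₁ = q/y₁ = 40.0 ft/s; Fr₁ = V₁/√(g·y₁) = 4.87.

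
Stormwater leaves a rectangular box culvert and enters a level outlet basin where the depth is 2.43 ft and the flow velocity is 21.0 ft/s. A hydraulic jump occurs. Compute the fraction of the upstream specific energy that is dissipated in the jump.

ΔE/E₁ = 0.154 (15.4%)

Fr₁ = V₁/√(g·y₁) = 21.0/√(32.2×2.43) = 2.37.
Bélanger equation: y₂/y₁ = ½[√(1 + 8Fr₁²) − 1] = ½[√46.09 − 1] = 2.89.
y₂ = 2.89 × 2.43 = 7.03 ft.
E₁ = y₁ + V₁²/2g = 9.28 ft. ΔE = (y₂ − y₁)³/(4y₁y₂) = 1.43 ft. ΔE/E₁ = 1.43/9.28 = 0.154.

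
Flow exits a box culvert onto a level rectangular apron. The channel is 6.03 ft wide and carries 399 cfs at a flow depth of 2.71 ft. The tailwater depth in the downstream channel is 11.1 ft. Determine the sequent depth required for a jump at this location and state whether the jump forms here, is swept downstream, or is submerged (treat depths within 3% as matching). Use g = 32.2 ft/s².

q = Q/b = 399/6.03 = 66.2 ft²/s; V₁ = q/y₁ = 24.4 ft/s. Fr₁ = V₁/√(g·y₁) = 2.61.
By Bélanger, y₂/y₁ = ½[√(1 + 8Fr₁²) − 1] = ½[√55.66 − 1] = 3.23.
y₂ = 3.23 × 2.71 = 8.75 ft.
Tailwater y_tw = 11.1 ft: y_tw > y₂, so the jump is submerged.

y₂ = 8.75 ft; the jump is submerged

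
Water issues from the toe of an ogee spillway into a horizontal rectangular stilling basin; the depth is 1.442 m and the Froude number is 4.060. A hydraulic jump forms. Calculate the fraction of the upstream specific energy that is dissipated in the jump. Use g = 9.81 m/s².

ΔE/E₁ = 0.398 (39.8%)

Fr₁ = 4.060 (given).
From the momentum equation for a rectangular channel, y₂/y₁ = ½[√(1 + 8Fr₁²) − 1] = ½[√132.87 − 1] = 5.263.
y₂ = 5.263 × 1.442 = 7.590 m.
E₁ = y₁(1 + Fr₁²/2) = 1.442×(1 + 4.060²/2) = 13.33 m. ΔE = (y₂ − y₁)³/(4y₁y₂) = 5.308 m. ΔE/E₁ = 5.308/13.33 = 0.398.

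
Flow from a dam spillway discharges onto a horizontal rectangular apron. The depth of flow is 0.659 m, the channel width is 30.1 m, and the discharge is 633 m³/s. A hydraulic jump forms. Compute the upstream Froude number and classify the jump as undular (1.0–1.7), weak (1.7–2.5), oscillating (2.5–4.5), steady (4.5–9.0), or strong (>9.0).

Fr₁ = 12.6; strong jump

q = Q/b = 633/30.1 = 21.0 m²/s; V₁ = q/y₁ = 31.9 m/s. Fr₁ = V₁/√(g·y₁) = 12.6.
Fr₁ = 12.6 lies in the strong range.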